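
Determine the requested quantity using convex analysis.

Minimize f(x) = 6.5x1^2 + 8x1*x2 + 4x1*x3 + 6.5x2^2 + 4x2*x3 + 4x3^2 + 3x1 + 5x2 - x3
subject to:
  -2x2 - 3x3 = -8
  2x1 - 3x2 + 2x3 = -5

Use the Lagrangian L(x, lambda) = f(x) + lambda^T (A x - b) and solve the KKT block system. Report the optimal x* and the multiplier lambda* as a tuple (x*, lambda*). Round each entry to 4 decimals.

Form the Lagrangian:
  L(x, lambda) = (1/2) x^T Q x + c^T x + lambda^T (A x - b)
Stationarity (grad_x L = 0): Q x + c + A^T lambda = 0.
Primal feasibility: A x = b.

This gives the KKT block system:
  [ Q   A^T ] [ x     ]   [-c ]
  [ A    0  ] [ lambda ] = [ b ]

Solving the linear system:
  x*      = (-1.9548, 1.4824, 1.6784)
  lambda* = (4.7926, 1.9202)
  f(x*)   = 23.9053

x* = (-1.9548, 1.4824, 1.6784), lambda* = (4.7926, 1.9202)


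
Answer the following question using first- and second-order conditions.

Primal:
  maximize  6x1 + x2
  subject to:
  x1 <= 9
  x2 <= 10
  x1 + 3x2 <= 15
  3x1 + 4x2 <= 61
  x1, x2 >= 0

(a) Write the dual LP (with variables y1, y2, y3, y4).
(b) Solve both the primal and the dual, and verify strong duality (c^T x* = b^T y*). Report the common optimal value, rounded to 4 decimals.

The standard primal-dual pair for 'max c^T x s.t. A x <= b, x >= 0' is:
  Dual:  min b^T y  s.t.  A^T y >= c,  y >= 0.

So the dual LP is:
  minimize  9y1 + 10y2 + 15y3 + 61y4
  subject to:
    y1 + y3 + 3y4 >= 6
    y2 + 3y3 + 4y4 >= 1
    y1, y2, y3, y4 >= 0

Solving the primal: x* = (9, 2).
  primal value c^T x* = 56.
Solving the dual: y* = (5.6667, 0, 0.3333, 0).
  dual value b^T y* = 56.
Strong duality: c^T x* = b^T y*. Confirmed.

56


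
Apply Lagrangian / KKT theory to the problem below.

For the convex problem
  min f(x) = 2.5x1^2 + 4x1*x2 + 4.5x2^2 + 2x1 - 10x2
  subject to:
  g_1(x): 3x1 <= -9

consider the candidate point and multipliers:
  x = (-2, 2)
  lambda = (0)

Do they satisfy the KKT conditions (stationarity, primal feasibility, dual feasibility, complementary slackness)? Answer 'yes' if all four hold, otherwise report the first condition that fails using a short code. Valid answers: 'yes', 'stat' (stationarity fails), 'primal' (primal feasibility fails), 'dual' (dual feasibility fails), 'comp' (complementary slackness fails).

Gradient of f: grad f(x) = Q x + c = (0, 0)
Constraint values g_i(x) = a_i^T x - b_i:
  g_1((-2, 2)) = 3
Stationarity residual: grad f(x) + sum_i lambda_i a_i = (0, 0)
  -> stationarity OK
Primal feasibility (all g_i <= 0): FAILS
Dual feasibility (all lambda_i >= 0): OK
Complementary slackness (lambda_i * g_i(x) = 0 for all i): OK

Verdict: the first failing condition is primal_feasibility -> primal.

primal


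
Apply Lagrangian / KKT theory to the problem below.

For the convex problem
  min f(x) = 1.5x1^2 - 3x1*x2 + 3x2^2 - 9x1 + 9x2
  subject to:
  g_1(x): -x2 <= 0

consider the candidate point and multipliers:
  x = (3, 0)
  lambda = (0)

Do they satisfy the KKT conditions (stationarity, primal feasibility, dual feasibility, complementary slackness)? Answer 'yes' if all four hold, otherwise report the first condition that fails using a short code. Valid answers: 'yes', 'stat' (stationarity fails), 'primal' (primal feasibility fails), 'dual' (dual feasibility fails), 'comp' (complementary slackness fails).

Gradient of f: grad f(x) = Q x + c = (0, 0)
Constraint values g_i(x) = a_i^T x - b_i:
  g_1((3, 0)) = 0
Stationarity residual: grad f(x) + sum_i lambda_i a_i = (0, 0)
  -> stationarity OK
Primal feasibility (all g_i <= 0): OK
Dual feasibility (all lambda_i >= 0): OK
Complementary slackness (lambda_i * g_i(x) = 0 for all i): OK

Verdict: yes, KKT holds.

yes


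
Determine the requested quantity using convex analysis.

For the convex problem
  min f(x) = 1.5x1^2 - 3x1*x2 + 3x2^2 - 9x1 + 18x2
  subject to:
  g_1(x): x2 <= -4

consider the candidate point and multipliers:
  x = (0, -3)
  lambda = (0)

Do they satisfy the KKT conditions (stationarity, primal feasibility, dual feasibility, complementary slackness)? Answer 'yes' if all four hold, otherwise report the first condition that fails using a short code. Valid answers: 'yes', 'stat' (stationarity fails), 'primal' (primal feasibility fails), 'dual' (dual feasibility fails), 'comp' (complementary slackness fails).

Gradient of f: grad f(x) = Q x + c = (0, 0)
Constraint values g_i(x) = a_i^T x - b_i:
  g_1((0, -3)) = 1
Stationarity residual: grad f(x) + sum_i lambda_i a_i = (0, 0)
  -> stationarity OK
Primal feasibility (all g_i <= 0): FAILS
Dual feasibility (all lambda_i >= 0): OK
Complementary slackness (lambda_i * g_i(x) = 0 for all i): OK

Verdict: the first failing condition is primal_feasibility -> primal.

primal


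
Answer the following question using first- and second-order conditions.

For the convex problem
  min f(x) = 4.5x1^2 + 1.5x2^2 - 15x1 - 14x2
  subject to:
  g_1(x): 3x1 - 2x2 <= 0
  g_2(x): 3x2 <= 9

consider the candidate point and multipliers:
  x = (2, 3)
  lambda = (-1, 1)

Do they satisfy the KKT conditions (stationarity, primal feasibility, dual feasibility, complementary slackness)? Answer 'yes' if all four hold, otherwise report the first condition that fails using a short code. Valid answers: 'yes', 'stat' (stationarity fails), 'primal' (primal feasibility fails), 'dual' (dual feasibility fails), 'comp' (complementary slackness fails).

Gradient of f: grad f(x) = Q x + c = (3, -5)
Constraint values g_i(x) = a_i^T x - b_i:
  g_1((2, 3)) = 0
  g_2((2, 3)) = 0
Stationarity residual: grad f(x) + sum_i lambda_i a_i = (0, 0)
  -> stationarity OK
Primal feasibility (all g_i <= 0): OK
Dual feasibility (all lambda_i >= 0): FAILS
Complementary slackness (lambda_i * g_i(x) = 0 for all i): OK

Verdict: the first failing condition is dual_feasibility -> dual.

dual


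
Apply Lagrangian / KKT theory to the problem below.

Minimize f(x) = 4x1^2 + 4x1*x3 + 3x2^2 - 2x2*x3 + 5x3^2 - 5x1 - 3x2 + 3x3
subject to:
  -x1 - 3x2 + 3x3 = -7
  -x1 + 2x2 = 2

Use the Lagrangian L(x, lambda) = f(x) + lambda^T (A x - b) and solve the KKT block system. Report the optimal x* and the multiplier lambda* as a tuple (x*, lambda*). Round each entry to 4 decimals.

Form the Lagrangian:
  L(x, lambda) = (1/2) x^T Q x + c^T x + lambda^T (A x - b)
Stationarity (grad_x L = 0): Q x + c + A^T lambda = 0.
Primal feasibility: A x = b.

This gives the KKT block system:
  [ Q   A^T ] [ x     ]   [-c ]
  [ A    0  ] [ lambda ] = [ b ]

Solving the linear system:
  x*      = (0.829, 1.4145, -0.6425)
  lambda* = (0.9793, -1.9171)
  f(x*)   = 0.1865

x* = (0.829, 1.4145, -0.6425), lambda* = (0.9793, -1.9171)


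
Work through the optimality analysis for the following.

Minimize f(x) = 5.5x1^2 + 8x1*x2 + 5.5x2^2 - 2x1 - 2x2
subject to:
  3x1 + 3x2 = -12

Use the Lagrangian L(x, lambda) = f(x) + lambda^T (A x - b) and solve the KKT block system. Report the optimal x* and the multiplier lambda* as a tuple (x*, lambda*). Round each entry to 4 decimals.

Form the Lagrangian:
  L(x, lambda) = (1/2) x^T Q x + c^T x + lambda^T (A x - b)
Stationarity (grad_x L = 0): Q x + c + A^T lambda = 0.
Primal feasibility: A x = b.

This gives the KKT block system:
  [ Q   A^T ] [ x     ]   [-c ]
  [ A    0  ] [ lambda ] = [ b ]

Solving the linear system:
  x*      = (-2, -2)
  lambda* = (13.3333)
  f(x*)   = 84

x* = (-2, -2), lambda* = (13.3333)


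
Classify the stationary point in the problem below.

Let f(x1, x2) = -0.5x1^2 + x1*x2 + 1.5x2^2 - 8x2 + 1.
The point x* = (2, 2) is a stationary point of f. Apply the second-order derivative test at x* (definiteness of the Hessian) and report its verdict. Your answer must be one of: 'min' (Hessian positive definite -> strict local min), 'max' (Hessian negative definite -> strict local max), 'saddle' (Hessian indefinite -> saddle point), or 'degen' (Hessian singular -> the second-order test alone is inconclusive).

Compute the Hessian H = grad^2 f:
  H = [[-1, 1], [1, 3]]
Verify stationarity: grad f(x*) = H x* + g = (0, 0).
Eigenvalues of H: -1.2361, 3.2361.
Eigenvalues have mixed signs, so H is indefinite -> x* is a saddle point.

saddle


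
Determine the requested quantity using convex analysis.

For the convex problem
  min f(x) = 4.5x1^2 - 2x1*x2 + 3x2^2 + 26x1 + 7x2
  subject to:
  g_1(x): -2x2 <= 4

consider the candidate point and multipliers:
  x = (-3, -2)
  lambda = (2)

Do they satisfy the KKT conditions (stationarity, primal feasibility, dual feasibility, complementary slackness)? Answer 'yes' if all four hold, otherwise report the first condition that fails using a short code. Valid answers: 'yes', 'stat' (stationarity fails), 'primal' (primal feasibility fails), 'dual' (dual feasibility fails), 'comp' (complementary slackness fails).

Gradient of f: grad f(x) = Q x + c = (3, 1)
Constraint values g_i(x) = a_i^T x - b_i:
  g_1((-3, -2)) = 0
Stationarity residual: grad f(x) + sum_i lambda_i a_i = (3, -3)
  -> stationarity FAILS
Primal feasibility (all g_i <= 0): OK
Dual feasibility (all lambda_i >= 0): OK
Complementary slackness (lambda_i * g_i(x) = 0 for all i): OK

Verdict: the first failing condition is stationarity -> stat.

stat


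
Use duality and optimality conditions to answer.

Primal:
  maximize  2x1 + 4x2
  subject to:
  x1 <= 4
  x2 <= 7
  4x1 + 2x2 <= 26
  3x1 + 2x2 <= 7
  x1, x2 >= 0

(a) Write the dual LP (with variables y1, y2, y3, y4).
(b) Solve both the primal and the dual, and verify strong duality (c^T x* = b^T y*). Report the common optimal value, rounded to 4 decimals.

The standard primal-dual pair for 'max c^T x s.t. A x <= b, x >= 0' is:
  Dual:  min b^T y  s.t.  A^T y >= c,  y >= 0.

So the dual LP is:
  minimize  4y1 + 7y2 + 26y3 + 7y4
  subject to:
    y1 + 4y3 + 3y4 >= 2
    y2 + 2y3 + 2y4 >= 4
    y1, y2, y3, y4 >= 0

Solving the primal: x* = (0, 3.5).
  primal value c^T x* = 14.
Solving the dual: y* = (0, 0, 0, 2).
  dual value b^T y* = 14.
Strong duality: c^T x* = b^T y*. Confirmed.

14


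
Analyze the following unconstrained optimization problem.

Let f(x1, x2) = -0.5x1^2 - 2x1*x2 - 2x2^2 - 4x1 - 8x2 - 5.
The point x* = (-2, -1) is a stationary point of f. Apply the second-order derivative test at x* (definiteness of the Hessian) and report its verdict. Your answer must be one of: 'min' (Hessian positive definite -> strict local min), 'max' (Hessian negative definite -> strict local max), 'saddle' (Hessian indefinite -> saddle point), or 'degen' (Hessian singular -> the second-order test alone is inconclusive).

Compute the Hessian H = grad^2 f:
  H = [[-1, -2], [-2, -4]]
Verify stationarity: grad f(x*) = H x* + g = (0, 0).
Eigenvalues of H: -5, 0.
H has a zero eigenvalue (singular; negative semidefinite but not definite), so H is neither positive definite, negative definite, nor indefinite. The second-order test alone is inconclusive -> degen.
(Indeed, f is constant along the null direction of H through x*, so x* is not a strict local extremum.)

degen


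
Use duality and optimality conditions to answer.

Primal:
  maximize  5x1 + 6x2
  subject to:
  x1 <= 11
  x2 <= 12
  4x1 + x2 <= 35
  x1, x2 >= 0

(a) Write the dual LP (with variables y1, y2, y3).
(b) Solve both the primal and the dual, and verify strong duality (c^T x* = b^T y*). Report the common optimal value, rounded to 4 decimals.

The standard primal-dual pair for 'max c^T x s.t. A x <= b, x >= 0' is:
  Dual:  min b^T y  s.t.  A^T y >= c,  y >= 0.

So the dual LP is:
  minimize  11y1 + 12y2 + 35y3
  subject to:
    y1 + 4y3 >= 5
    y2 + y3 >= 6
    y1, y2, y3 >= 0

Solving the primal: x* = (5.75, 12).
  primal value c^T x* = 100.75.
Solving the dual: y* = (0, 4.75, 1.25).
  dual value b^T y* = 100.75.
Strong duality: c^T x* = b^T y*. Confirmed.

100.75


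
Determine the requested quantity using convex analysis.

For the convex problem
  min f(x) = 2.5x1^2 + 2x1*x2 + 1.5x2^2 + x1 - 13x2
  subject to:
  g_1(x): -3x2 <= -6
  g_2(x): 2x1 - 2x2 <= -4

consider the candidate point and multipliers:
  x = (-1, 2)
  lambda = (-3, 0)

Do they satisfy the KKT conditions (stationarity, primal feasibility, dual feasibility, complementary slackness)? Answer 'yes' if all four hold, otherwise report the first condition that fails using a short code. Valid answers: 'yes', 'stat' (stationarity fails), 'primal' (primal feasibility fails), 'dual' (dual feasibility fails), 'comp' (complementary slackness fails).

Gradient of f: grad f(x) = Q x + c = (0, -9)
Constraint values g_i(x) = a_i^T x - b_i:
  g_1((-1, 2)) = 0
  g_2((-1, 2)) = -2
Stationarity residual: grad f(x) + sum_i lambda_i a_i = (0, 0)
  -> stationarity OK
Primal feasibility (all g_i <= 0): OK
Dual feasibility (all lambda_i >= 0): FAILS
Complementary slackness (lambda_i * g_i(x) = 0 for all i): OK

Verdict: the first failing condition is dual_feasibility -> dual.

dual


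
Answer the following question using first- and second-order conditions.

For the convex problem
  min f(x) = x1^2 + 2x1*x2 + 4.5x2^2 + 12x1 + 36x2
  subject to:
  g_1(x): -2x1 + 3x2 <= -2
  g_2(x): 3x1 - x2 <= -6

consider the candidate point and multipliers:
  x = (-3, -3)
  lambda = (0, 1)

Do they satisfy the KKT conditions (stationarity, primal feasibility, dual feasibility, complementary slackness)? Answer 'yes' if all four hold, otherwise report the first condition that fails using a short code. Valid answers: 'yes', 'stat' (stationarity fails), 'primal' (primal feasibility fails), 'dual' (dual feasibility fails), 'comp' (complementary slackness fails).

Gradient of f: grad f(x) = Q x + c = (0, 3)
Constraint values g_i(x) = a_i^T x - b_i:
  g_1((-3, -3)) = -1
  g_2((-3, -3)) = 0
Stationarity residual: grad f(x) + sum_i lambda_i a_i = (3, 2)
  -> stationarity FAILS
Primal feasibility (all g_i <= 0): OK
Dual feasibility (all lambda_i >= 0): OK
Complementary slackness (lambda_i * g_i(x) = 0 for all i): OK

Verdict: the first failing condition is stationarity -> stat.

stat


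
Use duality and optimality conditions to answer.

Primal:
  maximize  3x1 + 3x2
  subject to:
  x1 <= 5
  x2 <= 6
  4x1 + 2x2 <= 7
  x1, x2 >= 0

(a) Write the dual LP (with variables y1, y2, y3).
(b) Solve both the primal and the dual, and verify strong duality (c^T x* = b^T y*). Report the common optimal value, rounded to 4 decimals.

The standard primal-dual pair for 'max c^T x s.t. A x <= b, x >= 0' is:
  Dual:  min b^T y  s.t.  A^T y >= c,  y >= 0.

So the dual LP is:
  minimize  5y1 + 6y2 + 7y3
  subject to:
    y1 + 4y3 >= 3
    y2 + 2y3 >= 3
    y1, y2, y3 >= 0

Solving the primal: x* = (0, 3.5).
  primal value c^T x* = 10.5.
Solving the dual: y* = (0, 0, 1.5).
  dual value b^T y* = 10.5.
Strong duality: c^T x* = b^T y*. Confirmed.

10.5


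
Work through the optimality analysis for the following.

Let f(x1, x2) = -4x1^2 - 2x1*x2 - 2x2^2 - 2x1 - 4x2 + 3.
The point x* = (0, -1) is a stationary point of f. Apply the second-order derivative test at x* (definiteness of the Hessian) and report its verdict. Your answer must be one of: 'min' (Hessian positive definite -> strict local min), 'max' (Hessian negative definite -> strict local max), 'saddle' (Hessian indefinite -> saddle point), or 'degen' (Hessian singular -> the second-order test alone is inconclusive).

Compute the Hessian H = grad^2 f:
  H = [[-8, -2], [-2, -4]]
Verify stationarity: grad f(x*) = H x* + g = (0, 0).
Eigenvalues of H: -8.8284, -3.1716.
Both eigenvalues < 0, so H is negative definite -> x* is a strict local max.

max


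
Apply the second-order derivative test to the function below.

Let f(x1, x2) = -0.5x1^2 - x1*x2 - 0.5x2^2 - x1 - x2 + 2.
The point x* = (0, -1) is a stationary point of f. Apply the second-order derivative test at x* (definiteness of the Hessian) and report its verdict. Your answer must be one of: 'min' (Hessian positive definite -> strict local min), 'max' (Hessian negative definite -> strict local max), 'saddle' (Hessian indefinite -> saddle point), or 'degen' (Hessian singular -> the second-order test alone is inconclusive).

Compute the Hessian H = grad^2 f:
  H = [[-1, -1], [-1, -1]]
Verify stationarity: grad f(x*) = H x* + g = (0, 0).
Eigenvalues of H: -2, 0.
H has a zero eigenvalue (singular; negative semidefinite but not definite), so H is neither positive definite, negative definite, nor indefinite. The second-order test alone is inconclusive -> degen.
(Indeed, f is constant along the null direction of H through x*, so x* is not a strict local extremum.)

degen


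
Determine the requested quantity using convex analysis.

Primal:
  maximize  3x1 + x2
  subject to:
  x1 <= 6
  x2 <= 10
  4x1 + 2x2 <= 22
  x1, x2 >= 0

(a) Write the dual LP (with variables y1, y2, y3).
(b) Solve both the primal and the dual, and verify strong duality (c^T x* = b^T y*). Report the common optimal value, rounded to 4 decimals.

The standard primal-dual pair for 'max c^T x s.t. A x <= b, x >= 0' is:
  Dual:  min b^T y  s.t.  A^T y >= c,  y >= 0.

So the dual LP is:
  minimize  6y1 + 10y2 + 22y3
  subject to:
    y1 + 4y3 >= 3
    y2 + 2y3 >= 1
    y1, y2, y3 >= 0

Solving the primal: x* = (5.5, 0).
  primal value c^T x* = 16.5.
Solving the dual: y* = (0, 0, 0.75).
  dual value b^T y* = 16.5.
Strong duality: c^T x* = b^T y*. Confirmed.

16.5


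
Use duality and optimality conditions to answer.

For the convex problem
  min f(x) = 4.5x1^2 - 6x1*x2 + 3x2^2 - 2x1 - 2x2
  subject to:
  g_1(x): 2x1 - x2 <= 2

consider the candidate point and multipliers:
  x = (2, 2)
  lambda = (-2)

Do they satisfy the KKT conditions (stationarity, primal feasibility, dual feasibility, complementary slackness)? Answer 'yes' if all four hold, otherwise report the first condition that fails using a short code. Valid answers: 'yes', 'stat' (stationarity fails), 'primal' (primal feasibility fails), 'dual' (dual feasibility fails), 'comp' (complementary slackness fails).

Gradient of f: grad f(x) = Q x + c = (4, -2)
Constraint values g_i(x) = a_i^T x - b_i:
  g_1((2, 2)) = 0
Stationarity residual: grad f(x) + sum_i lambda_i a_i = (0, 0)
  -> stationarity OK
Primal feasibility (all g_i <= 0): OK
Dual feasibility (all lambda_i >= 0): FAILS
Complementary slackness (lambda_i * g_i(x) = 0 for all i): OK

Verdict: the first failing condition is dual_feasibility -> dual.

dual


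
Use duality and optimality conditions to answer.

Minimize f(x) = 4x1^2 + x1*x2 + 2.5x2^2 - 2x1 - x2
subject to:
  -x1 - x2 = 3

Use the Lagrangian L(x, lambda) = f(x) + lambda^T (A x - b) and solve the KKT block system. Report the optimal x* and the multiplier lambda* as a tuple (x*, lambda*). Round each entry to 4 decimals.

Form the Lagrangian:
  L(x, lambda) = (1/2) x^T Q x + c^T x + lambda^T (A x - b)
Stationarity (grad_x L = 0): Q x + c + A^T lambda = 0.
Primal feasibility: A x = b.

This gives the KKT block system:
  [ Q   A^T ] [ x     ]   [-c ]
  [ A    0  ] [ lambda ] = [ b ]

Solving the linear system:
  x*      = (-1, -2)
  lambda* = (-12)
  f(x*)   = 20

x* = (-1, -2), lambda* = (-12)


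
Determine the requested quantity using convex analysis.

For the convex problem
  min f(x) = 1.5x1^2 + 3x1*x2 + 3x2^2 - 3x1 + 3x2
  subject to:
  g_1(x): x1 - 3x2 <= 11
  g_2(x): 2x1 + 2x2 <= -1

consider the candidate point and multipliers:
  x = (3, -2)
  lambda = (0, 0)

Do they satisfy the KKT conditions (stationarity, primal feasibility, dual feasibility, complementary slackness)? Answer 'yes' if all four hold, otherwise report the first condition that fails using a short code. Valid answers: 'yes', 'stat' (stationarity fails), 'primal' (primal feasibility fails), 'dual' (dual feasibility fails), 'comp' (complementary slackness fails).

Gradient of f: grad f(x) = Q x + c = (0, 0)
Constraint values g_i(x) = a_i^T x - b_i:
  g_1((3, -2)) = -2
  g_2((3, -2)) = 3
Stationarity residual: grad f(x) + sum_i lambda_i a_i = (0, 0)
  -> stationarity OK
Primal feasibility (all g_i <= 0): FAILS
Dual feasibility (all lambda_i >= 0): OK
Complementary slackness (lambda_i * g_i(x) = 0 for all i): OK

Verdict: the first failing condition is primal_feasibility -> primal.

primal


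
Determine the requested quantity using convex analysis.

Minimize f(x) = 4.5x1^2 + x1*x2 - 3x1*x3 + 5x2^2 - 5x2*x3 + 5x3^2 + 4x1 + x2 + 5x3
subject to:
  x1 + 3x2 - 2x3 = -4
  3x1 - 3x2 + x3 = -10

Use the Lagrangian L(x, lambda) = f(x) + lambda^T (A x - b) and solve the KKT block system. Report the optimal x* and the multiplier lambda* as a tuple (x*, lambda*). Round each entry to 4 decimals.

Form the Lagrangian:
  L(x, lambda) = (1/2) x^T Q x + c^T x + lambda^T (A x - b)
Stationarity (grad_x L = 0): Q x + c + A^T lambda = 0.
Primal feasibility: A x = b.

This gives the KKT block system:
  [ Q   A^T ] [ x     ]   [-c ]
  [ A    0  ] [ lambda ] = [ b ]

Solving the linear system:
  x*      = (-3.7523, -0.7553, -1.009)
  lambda* = (8.1896, 6.4363)
  f(x*)   = 38.156

x* = (-3.7523, -0.7553, -1.009), lambda* = (8.1896, 6.4363)


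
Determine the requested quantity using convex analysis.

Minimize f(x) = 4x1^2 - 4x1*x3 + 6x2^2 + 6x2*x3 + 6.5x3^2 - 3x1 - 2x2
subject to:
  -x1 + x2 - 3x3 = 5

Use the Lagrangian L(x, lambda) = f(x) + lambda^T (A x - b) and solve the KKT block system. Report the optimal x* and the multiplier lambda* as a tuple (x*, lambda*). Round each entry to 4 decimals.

Form the Lagrangian:
  L(x, lambda) = (1/2) x^T Q x + c^T x + lambda^T (A x - b)
Stationarity (grad_x L = 0): Q x + c + A^T lambda = 0.
Primal feasibility: A x = b.

This gives the KKT block system:
  [ Q   A^T ] [ x     ]   [-c ]
  [ A    0  ] [ lambda ] = [ b ]

Solving the linear system:
  x*      = (-0.5206, 0.9593, -1.1733)
  lambda* = (-2.4717)
  f(x*)   = 6.0009

x* = (-0.5206, 0.9593, -1.1733), lambda* = (-2.4717)


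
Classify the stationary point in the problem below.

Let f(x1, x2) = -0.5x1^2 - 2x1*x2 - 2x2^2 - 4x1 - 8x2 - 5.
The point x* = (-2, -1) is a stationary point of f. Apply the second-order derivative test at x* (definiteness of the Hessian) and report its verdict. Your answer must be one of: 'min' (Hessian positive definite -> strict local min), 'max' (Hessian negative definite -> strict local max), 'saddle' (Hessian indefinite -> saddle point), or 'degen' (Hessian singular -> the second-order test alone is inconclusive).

Compute the Hessian H = grad^2 f:
  H = [[-1, -2], [-2, -4]]
Verify stationarity: grad f(x*) = H x* + g = (0, 0).
Eigenvalues of H: -5, 0.
H has a zero eigenvalue (singular; negative semidefinite but not definite), so H is neither positive definite, negative definite, nor indefinite. The second-order test alone is inconclusive -> degen.
(Indeed, f is constant along the null direction of H through x*, so x* is not a strict local extremum.)

degen


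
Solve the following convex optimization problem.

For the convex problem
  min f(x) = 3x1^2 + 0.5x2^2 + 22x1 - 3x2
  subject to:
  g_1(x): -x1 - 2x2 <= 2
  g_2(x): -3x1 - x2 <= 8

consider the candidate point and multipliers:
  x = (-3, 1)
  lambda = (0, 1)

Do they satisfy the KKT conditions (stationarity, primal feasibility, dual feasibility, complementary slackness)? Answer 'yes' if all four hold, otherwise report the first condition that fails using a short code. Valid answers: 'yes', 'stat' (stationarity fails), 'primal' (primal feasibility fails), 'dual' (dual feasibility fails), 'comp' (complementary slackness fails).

Gradient of f: grad f(x) = Q x + c = (4, -2)
Constraint values g_i(x) = a_i^T x - b_i:
  g_1((-3, 1)) = -1
  g_2((-3, 1)) = 0
Stationarity residual: grad f(x) + sum_i lambda_i a_i = (1, -3)
  -> stationarity FAILS
Primal feasibility (all g_i <= 0): OK
Dual feasibility (all lambda_i >= 0): OK
Complementary slackness (lambda_i * g_i(x) = 0 for all i): OK

Verdict: the first failing condition is stationarity -> stat.

stat


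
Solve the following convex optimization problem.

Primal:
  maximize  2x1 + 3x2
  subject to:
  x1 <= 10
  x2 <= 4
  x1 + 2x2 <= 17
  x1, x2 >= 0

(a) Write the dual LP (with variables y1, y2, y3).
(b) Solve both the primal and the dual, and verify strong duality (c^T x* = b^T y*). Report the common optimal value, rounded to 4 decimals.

The standard primal-dual pair for 'max c^T x s.t. A x <= b, x >= 0' is:
  Dual:  min b^T y  s.t.  A^T y >= c,  y >= 0.

So the dual LP is:
  minimize  10y1 + 4y2 + 17y3
  subject to:
    y1 + y3 >= 2
    y2 + 2y3 >= 3
    y1, y2, y3 >= 0

Solving the primal: x* = (10, 3.5).
  primal value c^T x* = 30.5.
Solving the dual: y* = (0.5, 0, 1.5).
  dual value b^T y* = 30.5.
Strong duality: c^T x* = b^T y*. Confirmed.

30.5


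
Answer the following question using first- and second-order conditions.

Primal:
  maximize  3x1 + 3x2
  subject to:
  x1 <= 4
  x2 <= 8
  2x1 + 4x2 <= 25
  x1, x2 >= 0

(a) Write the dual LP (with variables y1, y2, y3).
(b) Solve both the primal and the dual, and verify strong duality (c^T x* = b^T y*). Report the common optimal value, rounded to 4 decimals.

The standard primal-dual pair for 'max c^T x s.t. A x <= b, x >= 0' is:
  Dual:  min b^T y  s.t.  A^T y >= c,  y >= 0.

So the dual LP is:
  minimize  4y1 + 8y2 + 25y3
  subject to:
    y1 + 2y3 >= 3
    y2 + 4y3 >= 3
    y1, y2, y3 >= 0

Solving the primal: x* = (4, 4.25).
  primal value c^T x* = 24.75.
Solving the dual: y* = (1.5, 0, 0.75).
  dual value b^T y* = 24.75.
Strong duality: c^T x* = b^T y*. Confirmed.

24.75


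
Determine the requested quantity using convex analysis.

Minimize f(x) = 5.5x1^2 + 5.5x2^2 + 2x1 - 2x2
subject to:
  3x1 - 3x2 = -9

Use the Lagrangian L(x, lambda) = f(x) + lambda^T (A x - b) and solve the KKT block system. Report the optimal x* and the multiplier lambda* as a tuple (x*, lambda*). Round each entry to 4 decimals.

Form the Lagrangian:
  L(x, lambda) = (1/2) x^T Q x + c^T x + lambda^T (A x - b)
Stationarity (grad_x L = 0): Q x + c + A^T lambda = 0.
Primal feasibility: A x = b.

This gives the KKT block system:
  [ Q   A^T ] [ x     ]   [-c ]
  [ A    0  ] [ lambda ] = [ b ]

Solving the linear system:
  x*      = (-1.5, 1.5)
  lambda* = (4.8333)
  f(x*)   = 18.75

x* = (-1.5, 1.5), lambda* = (4.8333)


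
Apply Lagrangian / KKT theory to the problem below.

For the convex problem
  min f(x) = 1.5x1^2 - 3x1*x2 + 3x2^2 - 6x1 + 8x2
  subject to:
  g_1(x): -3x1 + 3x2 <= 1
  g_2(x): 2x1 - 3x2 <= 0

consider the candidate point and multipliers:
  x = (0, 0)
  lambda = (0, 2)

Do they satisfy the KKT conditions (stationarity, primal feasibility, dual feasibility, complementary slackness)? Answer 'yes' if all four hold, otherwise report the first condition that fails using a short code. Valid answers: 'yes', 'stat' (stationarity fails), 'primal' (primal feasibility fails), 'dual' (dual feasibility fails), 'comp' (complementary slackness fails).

Gradient of f: grad f(x) = Q x + c = (-6, 8)
Constraint values g_i(x) = a_i^T x - b_i:
  g_1((0, 0)) = -1
  g_2((0, 0)) = 0
Stationarity residual: grad f(x) + sum_i lambda_i a_i = (-2, 2)
  -> stationarity FAILS
Primal feasibility (all g_i <= 0): OK
Dual feasibility (all lambda_i >= 0): OK
Complementary slackness (lambda_i * g_i(x) = 0 for all i): OK

Verdict: the first failing condition is stationarity -> stat.

stat


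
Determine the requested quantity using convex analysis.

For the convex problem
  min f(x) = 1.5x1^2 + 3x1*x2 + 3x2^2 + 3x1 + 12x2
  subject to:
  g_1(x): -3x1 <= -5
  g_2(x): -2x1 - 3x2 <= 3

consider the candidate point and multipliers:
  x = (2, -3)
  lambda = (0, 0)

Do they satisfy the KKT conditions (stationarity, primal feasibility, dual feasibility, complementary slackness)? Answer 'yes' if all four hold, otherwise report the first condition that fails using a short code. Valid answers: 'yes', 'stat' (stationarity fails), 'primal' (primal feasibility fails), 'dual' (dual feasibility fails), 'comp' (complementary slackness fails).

Gradient of f: grad f(x) = Q x + c = (0, 0)
Constraint values g_i(x) = a_i^T x - b_i:
  g_1((2, -3)) = -1
  g_2((2, -3)) = 2
Stationarity residual: grad f(x) + sum_i lambda_i a_i = (0, 0)
  -> stationarity OK
Primal feasibility (all g_i <= 0): FAILS
Dual feasibility (all lambda_i >= 0): OK
Complementary slackness (lambda_i * g_i(x) = 0 for all i): OK

Verdict: the first failing condition is primal_feasibility -> primal.

primal


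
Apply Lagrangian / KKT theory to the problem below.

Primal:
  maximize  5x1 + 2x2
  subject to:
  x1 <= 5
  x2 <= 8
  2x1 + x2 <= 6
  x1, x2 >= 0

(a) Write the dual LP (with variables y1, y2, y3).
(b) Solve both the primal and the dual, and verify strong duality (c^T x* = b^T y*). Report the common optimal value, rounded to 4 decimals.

The standard primal-dual pair for 'max c^T x s.t. A x <= b, x >= 0' is:
  Dual:  min b^T y  s.t.  A^T y >= c,  y >= 0.

So the dual LP is:
  minimize  5y1 + 8y2 + 6y3
  subject to:
    y1 + 2y3 >= 5
    y2 + y3 >= 2
    y1, y2, y3 >= 0

Solving the primal: x* = (3, 0).
  primal value c^T x* = 15.
Solving the dual: y* = (0, 0, 2.5).
  dual value b^T y* = 15.
Strong duality: c^T x* = b^T y*. Confirmed.

15


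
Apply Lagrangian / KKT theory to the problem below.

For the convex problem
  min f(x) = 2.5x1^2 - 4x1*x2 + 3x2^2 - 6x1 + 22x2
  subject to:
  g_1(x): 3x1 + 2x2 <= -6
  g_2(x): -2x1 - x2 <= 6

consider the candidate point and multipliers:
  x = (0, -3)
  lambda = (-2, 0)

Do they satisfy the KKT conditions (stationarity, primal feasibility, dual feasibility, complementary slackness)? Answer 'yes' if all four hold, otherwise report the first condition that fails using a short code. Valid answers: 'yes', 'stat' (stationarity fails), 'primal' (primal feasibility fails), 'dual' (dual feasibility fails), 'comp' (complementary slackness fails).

Gradient of f: grad f(x) = Q x + c = (6, 4)
Constraint values g_i(x) = a_i^T x - b_i:
  g_1((0, -3)) = 0
  g_2((0, -3)) = -3
Stationarity residual: grad f(x) + sum_i lambda_i a_i = (0, 0)
  -> stationarity OK
Primal feasibility (all g_i <= 0): OK
Dual feasibility (all lambda_i >= 0): FAILS
Complementary slackness (lambda_i * g_i(x) = 0 for all i): OK

Verdict: the first failing condition is dual_feasibility -> dual.

dual


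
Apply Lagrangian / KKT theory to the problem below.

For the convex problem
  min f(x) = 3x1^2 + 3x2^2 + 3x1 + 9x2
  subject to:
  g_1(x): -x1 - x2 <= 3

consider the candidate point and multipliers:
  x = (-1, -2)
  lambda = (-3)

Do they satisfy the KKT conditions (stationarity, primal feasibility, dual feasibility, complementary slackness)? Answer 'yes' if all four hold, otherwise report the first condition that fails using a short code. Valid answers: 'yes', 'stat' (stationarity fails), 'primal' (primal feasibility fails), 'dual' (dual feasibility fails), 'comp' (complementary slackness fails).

Gradient of f: grad f(x) = Q x + c = (-3, -3)
Constraint values g_i(x) = a_i^T x - b_i:
  g_1((-1, -2)) = 0
Stationarity residual: grad f(x) + sum_i lambda_i a_i = (0, 0)
  -> stationarity OK
Primal feasibility (all g_i <= 0): OK
Dual feasibility (all lambda_i >= 0): FAILS
Complementary slackness (lambda_i * g_i(x) = 0 for all i): OK

Verdict: the first failing condition is dual_feasibility -> dual.

dual


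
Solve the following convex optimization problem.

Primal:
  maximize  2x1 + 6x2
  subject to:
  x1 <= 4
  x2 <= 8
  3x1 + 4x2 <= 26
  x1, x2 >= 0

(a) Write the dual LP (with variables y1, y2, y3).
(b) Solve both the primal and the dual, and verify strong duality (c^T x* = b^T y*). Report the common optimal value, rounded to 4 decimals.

The standard primal-dual pair for 'max c^T x s.t. A x <= b, x >= 0' is:
  Dual:  min b^T y  s.t.  A^T y >= c,  y >= 0.

So the dual LP is:
  minimize  4y1 + 8y2 + 26y3
  subject to:
    y1 + 3y3 >= 2
    y2 + 4y3 >= 6
    y1, y2, y3 >= 0

Solving the primal: x* = (0, 6.5).
  primal value c^T x* = 39.
Solving the dual: y* = (0, 0, 1.5).
  dual value b^T y* = 39.
Strong duality: c^T x* = b^T y*. Confirmed.

39


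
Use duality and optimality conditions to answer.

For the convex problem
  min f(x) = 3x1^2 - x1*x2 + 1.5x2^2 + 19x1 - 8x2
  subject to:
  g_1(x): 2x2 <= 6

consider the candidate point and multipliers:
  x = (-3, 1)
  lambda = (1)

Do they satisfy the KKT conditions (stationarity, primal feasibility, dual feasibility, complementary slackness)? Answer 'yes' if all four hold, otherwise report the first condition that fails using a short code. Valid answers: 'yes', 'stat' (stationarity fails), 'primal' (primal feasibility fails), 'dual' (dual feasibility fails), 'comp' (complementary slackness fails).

Gradient of f: grad f(x) = Q x + c = (0, -2)
Constraint values g_i(x) = a_i^T x - b_i:
  g_1((-3, 1)) = -4
Stationarity residual: grad f(x) + sum_i lambda_i a_i = (0, 0)
  -> stationarity OK
Primal feasibility (all g_i <= 0): OK
Dual feasibility (all lambda_i >= 0): OK
Complementary slackness (lambda_i * g_i(x) = 0 for all i): FAILS

Verdict: the first failing condition is complementary_slackness -> comp.

comp


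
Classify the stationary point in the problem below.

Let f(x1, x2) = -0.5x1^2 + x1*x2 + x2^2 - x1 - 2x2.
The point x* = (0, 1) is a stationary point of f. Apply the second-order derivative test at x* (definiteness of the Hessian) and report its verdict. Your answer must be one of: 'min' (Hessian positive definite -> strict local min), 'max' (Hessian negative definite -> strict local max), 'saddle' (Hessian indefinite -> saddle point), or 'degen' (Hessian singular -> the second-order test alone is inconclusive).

Compute the Hessian H = grad^2 f:
  H = [[-1, 1], [1, 2]]
Verify stationarity: grad f(x*) = H x* + g = (0, 0).
Eigenvalues of H: -1.3028, 2.3028.
Eigenvalues have mixed signs, so H is indefinite -> x* is a saddle point.

saddle


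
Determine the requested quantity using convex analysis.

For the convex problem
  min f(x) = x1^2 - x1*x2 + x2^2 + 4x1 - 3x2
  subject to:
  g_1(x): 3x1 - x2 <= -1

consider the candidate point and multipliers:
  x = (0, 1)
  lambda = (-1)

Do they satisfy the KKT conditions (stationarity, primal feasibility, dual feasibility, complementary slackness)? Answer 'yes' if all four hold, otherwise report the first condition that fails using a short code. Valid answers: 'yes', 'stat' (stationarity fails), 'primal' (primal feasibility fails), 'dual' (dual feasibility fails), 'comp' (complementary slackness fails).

Gradient of f: grad f(x) = Q x + c = (3, -1)
Constraint values g_i(x) = a_i^T x - b_i:
  g_1((0, 1)) = 0
Stationarity residual: grad f(x) + sum_i lambda_i a_i = (0, 0)
  -> stationarity OK
Primal feasibility (all g_i <= 0): OK
Dual feasibility (all lambda_i >= 0): FAILS
Complementary slackness (lambda_i * g_i(x) = 0 for all i): OK

Verdict: the first failing condition is dual_feasibility -> dual.

dual


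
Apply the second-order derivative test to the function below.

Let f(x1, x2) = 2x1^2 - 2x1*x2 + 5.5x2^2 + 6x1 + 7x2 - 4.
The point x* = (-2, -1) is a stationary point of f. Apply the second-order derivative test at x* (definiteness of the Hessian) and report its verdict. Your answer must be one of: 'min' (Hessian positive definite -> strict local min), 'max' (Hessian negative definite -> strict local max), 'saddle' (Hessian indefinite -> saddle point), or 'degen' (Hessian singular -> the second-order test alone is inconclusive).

Compute the Hessian H = grad^2 f:
  H = [[4, -2], [-2, 11]]
Verify stationarity: grad f(x*) = H x* + g = (0, 0).
Eigenvalues of H: 3.4689, 11.5311.
Both eigenvalues > 0, so H is positive definite -> x* is a strict local min.

min


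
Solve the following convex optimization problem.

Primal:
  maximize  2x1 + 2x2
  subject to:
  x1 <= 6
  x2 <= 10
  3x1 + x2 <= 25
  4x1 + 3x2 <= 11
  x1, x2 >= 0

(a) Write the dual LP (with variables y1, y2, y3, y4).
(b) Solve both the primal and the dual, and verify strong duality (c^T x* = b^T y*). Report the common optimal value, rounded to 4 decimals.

The standard primal-dual pair for 'max c^T x s.t. A x <= b, x >= 0' is:
  Dual:  min b^T y  s.t.  A^T y >= c,  y >= 0.

So the dual LP is:
  minimize  6y1 + 10y2 + 25y3 + 11y4
  subject to:
    y1 + 3y3 + 4y4 >= 2
    y2 + y3 + 3y4 >= 2
    y1, y2, y3, y4 >= 0

Solving the primal: x* = (0, 3.6667).
  primal value c^T x* = 7.3333.
Solving the dual: y* = (0, 0, 0, 0.6667).
  dual value b^T y* = 7.3333.
Strong duality: c^T x* = b^T y*. Confirmed.

7.3333


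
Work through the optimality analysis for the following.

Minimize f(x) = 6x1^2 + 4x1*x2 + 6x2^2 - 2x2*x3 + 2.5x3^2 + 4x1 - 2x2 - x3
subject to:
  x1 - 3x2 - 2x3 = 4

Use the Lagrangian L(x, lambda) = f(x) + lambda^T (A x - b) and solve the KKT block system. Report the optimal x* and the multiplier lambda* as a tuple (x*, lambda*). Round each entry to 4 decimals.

Form the Lagrangian:
  L(x, lambda) = (1/2) x^T Q x + c^T x + lambda^T (A x - b)
Stationarity (grad_x L = 0): Q x + c + A^T lambda = 0.
Primal feasibility: A x = b.

This gives the KKT block system:
  [ Q   A^T ] [ x     ]   [-c ]
  [ A    0  ] [ lambda ] = [ b ]

Solving the linear system:
  x*      = (0.0775, -0.6305, -1.0155)
  lambda* = (-2.4083)
  f(x*)   = 6.1098

x* = (0.0775, -0.6305, -1.0155), lambda* = (-2.4083)


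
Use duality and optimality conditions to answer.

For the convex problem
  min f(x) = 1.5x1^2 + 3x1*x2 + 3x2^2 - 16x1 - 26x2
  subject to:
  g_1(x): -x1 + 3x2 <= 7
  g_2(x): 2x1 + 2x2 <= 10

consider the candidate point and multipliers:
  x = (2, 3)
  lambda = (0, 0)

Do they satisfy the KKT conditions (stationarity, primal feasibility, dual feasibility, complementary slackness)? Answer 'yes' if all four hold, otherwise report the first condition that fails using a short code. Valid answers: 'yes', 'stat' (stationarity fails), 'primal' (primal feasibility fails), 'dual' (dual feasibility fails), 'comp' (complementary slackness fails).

Gradient of f: grad f(x) = Q x + c = (-1, -2)
Constraint values g_i(x) = a_i^T x - b_i:
  g_1((2, 3)) = 0
  g_2((2, 3)) = 0
Stationarity residual: grad f(x) + sum_i lambda_i a_i = (-1, -2)
  -> stationarity FAILS
Primal feasibility (all g_i <= 0): OK
Dual feasibility (all lambda_i >= 0): OK
Complementary slackness (lambda_i * g_i(x) = 0 for all i): OK

Verdict: the first failing condition is stationarity -> stat.

stat


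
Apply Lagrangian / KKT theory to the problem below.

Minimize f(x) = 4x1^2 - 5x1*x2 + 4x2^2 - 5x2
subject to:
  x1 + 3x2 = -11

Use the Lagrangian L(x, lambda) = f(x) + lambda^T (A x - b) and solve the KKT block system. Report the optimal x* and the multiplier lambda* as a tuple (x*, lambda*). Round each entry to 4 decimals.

Form the Lagrangian:
  L(x, lambda) = (1/2) x^T Q x + c^T x + lambda^T (A x - b)
Stationarity (grad_x L = 0): Q x + c + A^T lambda = 0.
Primal feasibility: A x = b.

This gives the KKT block system:
  [ Q   A^T ] [ x     ]   [-c ]
  [ A    0  ] [ lambda ] = [ b ]

Solving the linear system:
  x*      = (-2.4364, -2.8545)
  lambda* = (5.2182)
  f(x*)   = 35.8364

x* = (-2.4364, -2.8545), lambda* = (5.2182)


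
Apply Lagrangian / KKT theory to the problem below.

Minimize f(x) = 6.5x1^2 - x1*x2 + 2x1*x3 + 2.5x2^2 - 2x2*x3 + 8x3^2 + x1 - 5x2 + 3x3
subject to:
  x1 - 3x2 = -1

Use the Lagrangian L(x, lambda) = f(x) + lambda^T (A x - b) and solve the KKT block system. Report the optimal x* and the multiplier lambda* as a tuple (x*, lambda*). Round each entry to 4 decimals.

Form the Lagrangian:
  L(x, lambda) = (1/2) x^T Q x + c^T x + lambda^T (A x - b)
Stationarity (grad_x L = 0): Q x + c + A^T lambda = 0.
Primal feasibility: A x = b.

This gives the KKT block system:
  [ Q   A^T ] [ x     ]   [-c ]
  [ A    0  ] [ lambda ] = [ b ]

Solving the linear system:
  x*      = (0.05, 0.35, -0.15)
  lambda* = (-1)
  f(x*)   = -1.575

x* = (0.05, 0.35, -0.15), lambda* = (-1)


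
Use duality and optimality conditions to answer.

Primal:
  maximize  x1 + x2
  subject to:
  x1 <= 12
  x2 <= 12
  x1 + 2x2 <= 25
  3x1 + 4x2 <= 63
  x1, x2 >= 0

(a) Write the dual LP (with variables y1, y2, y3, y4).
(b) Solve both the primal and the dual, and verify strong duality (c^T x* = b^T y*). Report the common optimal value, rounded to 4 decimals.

The standard primal-dual pair for 'max c^T x s.t. A x <= b, x >= 0' is:
  Dual:  min b^T y  s.t.  A^T y >= c,  y >= 0.

So the dual LP is:
  minimize  12y1 + 12y2 + 25y3 + 63y4
  subject to:
    y1 + y3 + 3y4 >= 1
    y2 + 2y3 + 4y4 >= 1
    y1, y2, y3, y4 >= 0

Solving the primal: x* = (12, 6.5).
  primal value c^T x* = 18.5.
Solving the dual: y* = (0.5, 0, 0.5, 0).
  dual value b^T y* = 18.5.
Strong duality: c^T x* = b^T y*. Confirmed.

18.5


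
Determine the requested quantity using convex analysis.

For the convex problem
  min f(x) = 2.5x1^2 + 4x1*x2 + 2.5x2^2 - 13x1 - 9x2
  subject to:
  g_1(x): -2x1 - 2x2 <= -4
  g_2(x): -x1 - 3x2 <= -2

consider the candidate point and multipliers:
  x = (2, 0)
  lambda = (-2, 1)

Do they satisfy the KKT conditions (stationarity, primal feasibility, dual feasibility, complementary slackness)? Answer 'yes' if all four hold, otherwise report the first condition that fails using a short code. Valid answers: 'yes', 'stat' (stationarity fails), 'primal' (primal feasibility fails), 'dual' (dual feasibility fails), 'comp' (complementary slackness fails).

Gradient of f: grad f(x) = Q x + c = (-3, -1)
Constraint values g_i(x) = a_i^T x - b_i:
  g_1((2, 0)) = 0
  g_2((2, 0)) = 0
Stationarity residual: grad f(x) + sum_i lambda_i a_i = (0, 0)
  -> stationarity OK
Primal feasibility (all g_i <= 0): OK
Dual feasibility (all lambda_i >= 0): FAILS
Complementary slackness (lambda_i * g_i(x) = 0 for all i): OK

Verdict: the first failing condition is dual_feasibility -> dual.

dual
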